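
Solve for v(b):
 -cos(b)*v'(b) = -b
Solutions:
 v(b) = C1 + Integral(b/cos(b), b)


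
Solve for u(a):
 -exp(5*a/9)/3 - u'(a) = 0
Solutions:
 u(a) = C1 - 3*exp(5*a/9)/5


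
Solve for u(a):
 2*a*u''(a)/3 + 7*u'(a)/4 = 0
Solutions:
 u(a) = C1 + C2/a^(13/8)


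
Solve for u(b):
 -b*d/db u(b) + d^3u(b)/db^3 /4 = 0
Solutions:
 u(b) = C1 + Integral(C2*airyai(2^(2/3)*b) + C3*airybi(2^(2/3)*b), b)


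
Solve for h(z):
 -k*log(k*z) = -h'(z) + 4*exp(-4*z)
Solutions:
 h(z) = C1 + k*z*log(k*z) - k*z - exp(-4*z)


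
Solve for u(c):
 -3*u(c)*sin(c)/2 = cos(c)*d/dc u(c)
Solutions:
 u(c) = C1*cos(c)^(3/2)


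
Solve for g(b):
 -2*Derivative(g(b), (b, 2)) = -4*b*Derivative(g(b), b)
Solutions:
 g(b) = C1 + C2*erfi(b)


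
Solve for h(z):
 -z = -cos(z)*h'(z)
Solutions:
 h(z) = C1 + Integral(z/cos(z), z)


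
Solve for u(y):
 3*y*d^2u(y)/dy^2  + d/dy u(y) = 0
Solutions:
 u(y) = C1 + C2*y^(2/3)


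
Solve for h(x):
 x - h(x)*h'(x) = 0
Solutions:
 h(x) = -sqrt(C1 + x^2)
 h(x) = sqrt(C1 + x^2)


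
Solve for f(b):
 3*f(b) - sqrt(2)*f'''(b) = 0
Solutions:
 f(b) = C3*exp(2^(5/6)*3^(1/3)*b/2) + (C1*sin(6^(5/6)*b/4) + C2*cos(6^(5/6)*b/4))*exp(-2^(5/6)*3^(1/3)*b/4)


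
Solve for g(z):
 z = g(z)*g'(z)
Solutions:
 g(z) = -sqrt(C1 + z^2)
 g(z) = sqrt(C1 + z^2)


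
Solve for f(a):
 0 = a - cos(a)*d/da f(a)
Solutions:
 f(a) = C1 + Integral(a/cos(a), a)


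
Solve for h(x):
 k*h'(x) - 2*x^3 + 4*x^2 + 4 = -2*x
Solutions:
 h(x) = C1 + x^4/(2*k) - 4*x^3/(3*k) - x^2/k - 4*x/k


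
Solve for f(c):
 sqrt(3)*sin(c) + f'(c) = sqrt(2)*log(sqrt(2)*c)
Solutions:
 f(c) = C1 + sqrt(2)*c*(log(c) - 1) + sqrt(2)*c*log(2)/2 + sqrt(3)*cos(c)


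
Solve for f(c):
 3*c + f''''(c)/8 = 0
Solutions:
 f(c) = C1 + C2*c + C3*c^2 + C4*c^3 - c^5/5


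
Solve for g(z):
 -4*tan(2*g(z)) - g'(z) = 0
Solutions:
 g(z) = -asin(C1*exp(-8*z))/2 + pi/2
 g(z) = asin(C1*exp(-8*z))/2


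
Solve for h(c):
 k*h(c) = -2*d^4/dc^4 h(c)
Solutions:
 h(c) = C1*exp(-2^(3/4)*c*(-k)^(1/4)/2) + C2*exp(2^(3/4)*c*(-k)^(1/4)/2) + C3*exp(-2^(3/4)*I*c*(-k)^(1/4)/2) + C4*exp(2^(3/4)*I*c*(-k)^(1/4)/2)


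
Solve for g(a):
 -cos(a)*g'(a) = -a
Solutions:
 g(a) = C1 + Integral(a/cos(a), a)


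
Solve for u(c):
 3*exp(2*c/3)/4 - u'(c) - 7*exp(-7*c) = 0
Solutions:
 u(c) = C1 + 9*exp(2*c/3)/8 + exp(-7*c)


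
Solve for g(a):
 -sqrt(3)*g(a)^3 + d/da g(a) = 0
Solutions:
 g(a) = -sqrt(2)*sqrt(-1/(C1 + sqrt(3)*a))/2
 g(a) = sqrt(2)*sqrt(-1/(C1 + sqrt(3)*a))/2


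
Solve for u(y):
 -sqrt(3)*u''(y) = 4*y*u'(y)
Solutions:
 u(y) = C1 + C2*erf(sqrt(2)*3^(3/4)*y/3)


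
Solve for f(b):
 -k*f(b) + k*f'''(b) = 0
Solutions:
 f(b) = C3*exp(b) + (C1*sin(sqrt(3)*b/2) + C2*cos(sqrt(3)*b/2))*exp(-b/2)


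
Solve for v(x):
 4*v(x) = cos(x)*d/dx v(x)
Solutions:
 v(x) = C1*(sin(x)^2 + 2*sin(x) + 1)/(sin(x)^2 - 2*sin(x) + 1)


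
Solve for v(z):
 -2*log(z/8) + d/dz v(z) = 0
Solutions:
 v(z) = C1 + 2*z*log(z) - z*log(64) - 2*z


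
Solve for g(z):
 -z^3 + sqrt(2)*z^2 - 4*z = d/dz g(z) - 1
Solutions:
 g(z) = C1 - z^4/4 + sqrt(2)*z^3/3 - 2*z^2 + z


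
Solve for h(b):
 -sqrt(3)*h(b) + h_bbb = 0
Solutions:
 h(b) = C3*exp(3^(1/6)*b) + (C1*sin(3^(2/3)*b/2) + C2*cos(3^(2/3)*b/2))*exp(-3^(1/6)*b/2)


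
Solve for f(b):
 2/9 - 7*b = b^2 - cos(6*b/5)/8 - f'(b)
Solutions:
 f(b) = C1 + b^3/3 + 7*b^2/2 - 2*b/9 - 5*sin(6*b/5)/48


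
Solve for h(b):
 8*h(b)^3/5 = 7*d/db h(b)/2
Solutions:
 h(b) = -sqrt(70)*sqrt(-1/(C1 + 16*b))/2
 h(b) = sqrt(70)*sqrt(-1/(C1 + 16*b))/2


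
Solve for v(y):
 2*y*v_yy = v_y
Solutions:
 v(y) = C1 + C2*y^(3/2)


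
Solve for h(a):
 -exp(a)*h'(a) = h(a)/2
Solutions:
 h(a) = C1*exp(exp(-a)/2)


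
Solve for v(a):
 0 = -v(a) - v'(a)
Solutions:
 v(a) = C1*exp(-a)


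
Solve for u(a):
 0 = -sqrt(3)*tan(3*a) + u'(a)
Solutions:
 u(a) = C1 - sqrt(3)*log(cos(3*a))/3


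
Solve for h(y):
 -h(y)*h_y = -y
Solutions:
 h(y) = -sqrt(C1 + y^2)
 h(y) = sqrt(C1 + y^2)


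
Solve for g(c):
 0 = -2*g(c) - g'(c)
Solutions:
 g(c) = C1*exp(-2*c)


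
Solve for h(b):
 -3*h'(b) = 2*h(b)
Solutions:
 h(b) = C1*exp(-2*b/3)


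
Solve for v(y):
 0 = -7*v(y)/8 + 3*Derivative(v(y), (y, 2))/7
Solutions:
 v(y) = C1*exp(-7*sqrt(6)*y/12) + C2*exp(7*sqrt(6)*y/12)


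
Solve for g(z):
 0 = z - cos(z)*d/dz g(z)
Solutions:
 g(z) = C1 + Integral(z/cos(z), z)


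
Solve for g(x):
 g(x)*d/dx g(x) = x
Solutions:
 g(x) = -sqrt(C1 + x^2)
 g(x) = sqrt(C1 + x^2)


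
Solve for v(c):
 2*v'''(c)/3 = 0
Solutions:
 v(c) = C1 + C2*c + C3*c^2


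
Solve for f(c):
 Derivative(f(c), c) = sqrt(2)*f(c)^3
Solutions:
 f(c) = -sqrt(2)*sqrt(-1/(C1 + sqrt(2)*c))/2
 f(c) = sqrt(2)*sqrt(-1/(C1 + sqrt(2)*c))/2


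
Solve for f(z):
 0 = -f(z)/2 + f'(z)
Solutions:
 f(z) = C1*exp(z/2)


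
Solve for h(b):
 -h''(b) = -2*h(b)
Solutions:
 h(b) = C1*exp(-sqrt(2)*b) + C2*exp(sqrt(2)*b)


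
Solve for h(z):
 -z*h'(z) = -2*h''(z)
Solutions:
 h(z) = C1 + C2*erfi(z/2)


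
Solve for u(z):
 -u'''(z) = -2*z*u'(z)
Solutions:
 u(z) = C1 + Integral(C2*airyai(2^(1/3)*z) + C3*airybi(2^(1/3)*z), z)


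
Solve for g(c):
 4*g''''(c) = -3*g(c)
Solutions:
 g(c) = (C1*sin(3^(1/4)*c/2) + C2*cos(3^(1/4)*c/2))*exp(-3^(1/4)*c/2) + (C3*sin(3^(1/4)*c/2) + C4*cos(3^(1/4)*c/2))*exp(3^(1/4)*c/2)


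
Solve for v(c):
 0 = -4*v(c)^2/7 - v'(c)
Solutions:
 v(c) = 7/(C1 + 4*c)


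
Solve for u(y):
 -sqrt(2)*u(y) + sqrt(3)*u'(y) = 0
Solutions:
 u(y) = C1*exp(sqrt(6)*y/3)


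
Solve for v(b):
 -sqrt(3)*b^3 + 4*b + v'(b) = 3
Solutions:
 v(b) = C1 + sqrt(3)*b^4/4 - 2*b^2 + 3*b


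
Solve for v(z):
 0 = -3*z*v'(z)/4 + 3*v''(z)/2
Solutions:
 v(z) = C1 + C2*erfi(z/2)


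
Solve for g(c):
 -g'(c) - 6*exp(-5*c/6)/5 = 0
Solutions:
 g(c) = C1 + 36*exp(-5*c/6)/25


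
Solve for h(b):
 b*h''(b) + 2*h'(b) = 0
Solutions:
 h(b) = C1 + C2/b


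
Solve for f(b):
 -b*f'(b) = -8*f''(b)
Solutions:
 f(b) = C1 + C2*erfi(b/4)


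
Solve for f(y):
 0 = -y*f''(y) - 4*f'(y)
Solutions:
 f(y) = C1 + C2/y^3


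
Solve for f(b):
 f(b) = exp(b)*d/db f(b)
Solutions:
 f(b) = C1*exp(-exp(-b))


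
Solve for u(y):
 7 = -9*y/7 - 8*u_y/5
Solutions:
 u(y) = C1 - 45*y^2/112 - 35*y/8


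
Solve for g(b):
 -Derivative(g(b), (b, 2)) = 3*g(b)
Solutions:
 g(b) = C1*sin(sqrt(3)*b) + C2*cos(sqrt(3)*b)


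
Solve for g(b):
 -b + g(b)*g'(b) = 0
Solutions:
 g(b) = -sqrt(C1 + b^2)
 g(b) = sqrt(C1 + b^2)


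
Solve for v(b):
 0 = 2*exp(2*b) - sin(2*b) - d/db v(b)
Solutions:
 v(b) = C1 + exp(2*b) + cos(2*b)/2


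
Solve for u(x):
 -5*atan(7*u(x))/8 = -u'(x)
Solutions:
 Integral(1/atan(7*_y), (_y, u(x))) = C1 + 5*x/8


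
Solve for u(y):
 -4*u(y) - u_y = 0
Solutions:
 u(y) = C1*exp(-4*y)


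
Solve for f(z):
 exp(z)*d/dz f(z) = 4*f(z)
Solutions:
 f(z) = C1*exp(-4*exp(-z))


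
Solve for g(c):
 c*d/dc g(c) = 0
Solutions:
 g(c) = C1


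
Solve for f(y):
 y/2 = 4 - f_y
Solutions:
 f(y) = C1 - y^2/4 + 4*y


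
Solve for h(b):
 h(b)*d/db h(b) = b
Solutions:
 h(b) = -sqrt(C1 + b^2)
 h(b) = sqrt(C1 + b^2)


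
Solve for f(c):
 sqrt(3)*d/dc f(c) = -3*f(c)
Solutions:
 f(c) = C1*exp(-sqrt(3)*c)


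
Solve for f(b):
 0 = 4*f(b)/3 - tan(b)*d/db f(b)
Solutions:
 f(b) = C1*sin(b)^(4/3)


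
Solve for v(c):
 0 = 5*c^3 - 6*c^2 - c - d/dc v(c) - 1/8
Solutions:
 v(c) = C1 + 5*c^4/4 - 2*c^3 - c^2/2 - c/8


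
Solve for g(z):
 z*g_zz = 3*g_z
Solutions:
 g(z) = C1 + C2*z^4


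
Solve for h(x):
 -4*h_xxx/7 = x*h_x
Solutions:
 h(x) = C1 + Integral(C2*airyai(-14^(1/3)*x/2) + C3*airybi(-14^(1/3)*x/2), x)


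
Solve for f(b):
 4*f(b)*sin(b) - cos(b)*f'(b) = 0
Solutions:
 f(b) = C1/cos(b)^4


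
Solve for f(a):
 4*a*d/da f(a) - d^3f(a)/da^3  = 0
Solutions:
 f(a) = C1 + Integral(C2*airyai(2^(2/3)*a) + C3*airybi(2^(2/3)*a), a)


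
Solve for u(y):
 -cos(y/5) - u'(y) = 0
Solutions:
 u(y) = C1 - 5*sin(y/5)


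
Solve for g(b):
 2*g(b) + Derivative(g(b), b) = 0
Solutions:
 g(b) = C1*exp(-2*b)


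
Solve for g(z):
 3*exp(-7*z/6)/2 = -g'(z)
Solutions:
 g(z) = C1 + 9*exp(-7*z/6)/7


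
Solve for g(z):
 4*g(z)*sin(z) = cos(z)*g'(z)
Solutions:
 g(z) = C1/cos(z)^4


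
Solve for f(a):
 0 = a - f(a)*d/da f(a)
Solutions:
 f(a) = -sqrt(C1 + a^2)
 f(a) = sqrt(C1 + a^2)


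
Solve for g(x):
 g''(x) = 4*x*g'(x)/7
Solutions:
 g(x) = C1 + C2*erfi(sqrt(14)*x/7)


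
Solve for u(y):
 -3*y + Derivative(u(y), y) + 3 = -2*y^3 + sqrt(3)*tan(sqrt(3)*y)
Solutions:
 u(y) = C1 - y^4/2 + 3*y^2/2 - 3*y - log(cos(sqrt(3)*y))


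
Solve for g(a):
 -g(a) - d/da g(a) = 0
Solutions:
 g(a) = C1*exp(-a)


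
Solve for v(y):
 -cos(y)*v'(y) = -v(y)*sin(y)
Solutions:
 v(y) = C1/cos(y)


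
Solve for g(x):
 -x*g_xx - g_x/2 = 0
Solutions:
 g(x) = C1 + C2*sqrt(x)


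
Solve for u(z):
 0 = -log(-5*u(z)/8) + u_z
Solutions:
 -Integral(1/(log(-_y) - 3*log(2) + log(5)), (_y, u(z))) = C1 - z


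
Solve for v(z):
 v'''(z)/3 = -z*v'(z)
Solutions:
 v(z) = C1 + Integral(C2*airyai(-3^(1/3)*z) + C3*airybi(-3^(1/3)*z), z)


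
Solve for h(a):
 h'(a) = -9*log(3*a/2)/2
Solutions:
 h(a) = C1 - 9*a*log(a)/2 - 9*a*log(3)/2 + 9*a*log(2)/2 + 9*a/2


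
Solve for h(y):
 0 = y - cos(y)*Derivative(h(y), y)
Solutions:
 h(y) = C1 + Integral(y/cos(y), y)


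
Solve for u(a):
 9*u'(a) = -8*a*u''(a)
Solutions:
 u(a) = C1 + C2/a^(1/8)


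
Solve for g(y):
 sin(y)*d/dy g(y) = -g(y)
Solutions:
 g(y) = C1*sqrt(cos(y) + 1)/sqrt(cos(y) - 1)


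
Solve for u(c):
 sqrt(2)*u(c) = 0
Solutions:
 u(c) = 0


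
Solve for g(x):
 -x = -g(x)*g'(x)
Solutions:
 g(x) = -sqrt(C1 + x^2)
 g(x) = sqrt(C1 + x^2)


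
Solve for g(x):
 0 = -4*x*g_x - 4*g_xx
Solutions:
 g(x) = C1 + C2*erf(sqrt(2)*x/2)


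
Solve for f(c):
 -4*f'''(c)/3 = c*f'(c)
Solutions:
 f(c) = C1 + Integral(C2*airyai(-6^(1/3)*c/2) + C3*airybi(-6^(1/3)*c/2), c)


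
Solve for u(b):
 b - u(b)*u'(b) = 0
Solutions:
 u(b) = -sqrt(C1 + b^2)
 u(b) = sqrt(C1 + b^2)


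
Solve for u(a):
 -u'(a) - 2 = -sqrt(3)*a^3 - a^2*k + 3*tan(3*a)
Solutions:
 u(a) = C1 + sqrt(3)*a^4/4 + a^3*k/3 - 2*a + log(cos(3*a))


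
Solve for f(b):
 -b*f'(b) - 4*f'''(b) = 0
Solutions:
 f(b) = C1 + Integral(C2*airyai(-2^(1/3)*b/2) + C3*airybi(-2^(1/3)*b/2), b)


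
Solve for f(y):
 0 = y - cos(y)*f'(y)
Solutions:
 f(y) = C1 + Integral(y/cos(y), y)


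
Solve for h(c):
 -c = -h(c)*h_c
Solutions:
 h(c) = -sqrt(C1 + c^2)
 h(c) = sqrt(C1 + c^2)


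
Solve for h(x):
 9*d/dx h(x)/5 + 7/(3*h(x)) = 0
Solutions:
 h(x) = -sqrt(C1 - 210*x)/9
 h(x) = sqrt(C1 - 210*x)/9


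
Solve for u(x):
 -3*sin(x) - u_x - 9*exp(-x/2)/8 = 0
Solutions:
 u(x) = C1 + 3*cos(x) + 9*exp(-x/2)/4


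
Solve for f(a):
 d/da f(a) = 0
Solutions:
 f(a) = C1


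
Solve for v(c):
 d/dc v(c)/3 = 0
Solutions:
 v(c) = C1


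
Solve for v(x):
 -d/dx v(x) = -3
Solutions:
 v(x) = C1 + 3*x


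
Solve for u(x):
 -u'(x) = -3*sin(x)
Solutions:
 u(x) = C1 - 3*cos(x)


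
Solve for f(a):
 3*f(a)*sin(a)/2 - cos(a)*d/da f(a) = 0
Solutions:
 f(a) = C1/cos(a)^(3/2)


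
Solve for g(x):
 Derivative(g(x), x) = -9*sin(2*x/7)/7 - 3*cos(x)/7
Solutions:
 g(x) = C1 - 3*sin(x)/7 + 9*cos(2*x/7)/2


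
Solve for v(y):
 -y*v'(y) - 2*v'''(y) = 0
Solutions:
 v(y) = C1 + Integral(C2*airyai(-2^(2/3)*y/2) + C3*airybi(-2^(2/3)*y/2), y)


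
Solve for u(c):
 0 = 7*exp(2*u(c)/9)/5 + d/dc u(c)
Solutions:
 u(c) = 9*log(-sqrt(-1/(C1 - 7*c))) - 9*log(2) + 9*log(3) + 9*log(10)/2
 u(c) = 9*log(-1/(C1 - 7*c))/2 - 9*log(2) + 9*log(3) + 9*log(10)/2


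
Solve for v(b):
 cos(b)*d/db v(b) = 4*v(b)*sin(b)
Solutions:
 v(b) = C1/cos(b)^4


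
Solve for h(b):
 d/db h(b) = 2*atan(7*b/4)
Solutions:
 h(b) = C1 + 2*b*atan(7*b/4) - 4*log(49*b^2 + 16)/7


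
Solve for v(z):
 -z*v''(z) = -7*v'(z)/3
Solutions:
 v(z) = C1 + C2*z^(10/3)


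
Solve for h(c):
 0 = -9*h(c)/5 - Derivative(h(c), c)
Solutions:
 h(c) = C1*exp(-9*c/5)


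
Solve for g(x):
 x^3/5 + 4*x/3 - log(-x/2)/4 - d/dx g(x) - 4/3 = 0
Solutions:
 g(x) = C1 + x^4/20 + 2*x^2/3 - x*log(-x)/4 + x*(-13 + 3*log(2))/12


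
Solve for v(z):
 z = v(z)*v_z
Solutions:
 v(z) = -sqrt(C1 + z^2)
 v(z) = sqrt(C1 + z^2)


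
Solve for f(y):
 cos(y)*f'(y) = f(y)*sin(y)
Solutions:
 f(y) = C1/cos(y)


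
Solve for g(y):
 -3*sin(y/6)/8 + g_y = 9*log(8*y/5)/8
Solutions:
 g(y) = C1 + 9*y*log(y)/8 - 9*y*log(5)/8 - 9*y/8 + 27*y*log(2)/8 - 9*cos(y/6)/4


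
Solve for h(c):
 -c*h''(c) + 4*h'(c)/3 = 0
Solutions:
 h(c) = C1 + C2*c^(7/3)


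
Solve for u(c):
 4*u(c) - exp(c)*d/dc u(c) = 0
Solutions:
 u(c) = C1*exp(-4*exp(-c))


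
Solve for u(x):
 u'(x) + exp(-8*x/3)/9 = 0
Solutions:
 u(x) = C1 + exp(-8*x/3)/24


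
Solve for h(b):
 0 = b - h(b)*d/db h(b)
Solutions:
 h(b) = -sqrt(C1 + b^2)
 h(b) = sqrt(C1 + b^2)


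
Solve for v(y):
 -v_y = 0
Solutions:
 v(y) = C1


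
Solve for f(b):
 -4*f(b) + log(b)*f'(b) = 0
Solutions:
 f(b) = C1*exp(4*li(b))


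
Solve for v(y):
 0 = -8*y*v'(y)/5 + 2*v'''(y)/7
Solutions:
 v(y) = C1 + Integral(C2*airyai(28^(1/3)*5^(2/3)*y/5) + C3*airybi(28^(1/3)*5^(2/3)*y/5), y)


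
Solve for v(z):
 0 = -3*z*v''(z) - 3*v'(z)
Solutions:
 v(z) = C1 + C2*log(z)


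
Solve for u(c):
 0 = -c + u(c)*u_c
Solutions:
 u(c) = -sqrt(C1 + c^2)
 u(c) = sqrt(C1 + c^2)


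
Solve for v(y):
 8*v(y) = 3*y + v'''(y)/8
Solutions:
 v(y) = C3*exp(4*y) + 3*y/8 + (C1*sin(2*sqrt(3)*y) + C2*cos(2*sqrt(3)*y))*exp(-2*y)


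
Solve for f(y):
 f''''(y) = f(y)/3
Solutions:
 f(y) = C1*exp(-3^(3/4)*y/3) + C2*exp(3^(3/4)*y/3) + C3*sin(3^(3/4)*y/3) + C4*cos(3^(3/4)*y/3)


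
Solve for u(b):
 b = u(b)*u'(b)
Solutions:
 u(b) = -sqrt(C1 + b^2)
 u(b) = sqrt(C1 + b^2)


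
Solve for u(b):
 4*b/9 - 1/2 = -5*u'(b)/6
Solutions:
 u(b) = C1 - 4*b^2/15 + 3*b/5


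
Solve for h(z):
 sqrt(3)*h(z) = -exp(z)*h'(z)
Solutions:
 h(z) = C1*exp(sqrt(3)*exp(-z))


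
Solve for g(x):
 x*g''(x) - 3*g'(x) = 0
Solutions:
 g(x) = C1 + C2*x^4


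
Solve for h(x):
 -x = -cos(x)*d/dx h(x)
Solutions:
 h(x) = C1 + Integral(x/cos(x), x)


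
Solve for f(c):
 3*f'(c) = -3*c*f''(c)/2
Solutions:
 f(c) = C1 + C2/c


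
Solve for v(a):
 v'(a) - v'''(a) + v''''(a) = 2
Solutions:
 v(a) = C1 + C2*exp(a*(2*2^(1/3)/(3*sqrt(69) + 25)^(1/3) + 4 + 2^(2/3)*(3*sqrt(69) + 25)^(1/3))/12)*sin(2^(1/3)*sqrt(3)*a*(-2^(1/3)*(3*sqrt(69) + 25)^(1/3) + 2/(3*sqrt(69) + 25)^(1/3))/12) + C3*exp(a*(2*2^(1/3)/(3*sqrt(69) + 25)^(1/3) + 4 + 2^(2/3)*(3*sqrt(69) + 25)^(1/3))/12)*cos(2^(1/3)*sqrt(3)*a*(-2^(1/3)*(3*sqrt(69) + 25)^(1/3) + 2/(3*sqrt(69) + 25)^(1/3))/12) + C4*exp(a*(-2^(2/3)*(3*sqrt(69) + 25)^(1/3) - 2*2^(1/3)/(3*sqrt(69) + 25)^(1/3) + 2)/6) + 2*a


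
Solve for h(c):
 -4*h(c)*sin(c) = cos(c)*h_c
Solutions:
 h(c) = C1*cos(c)^4


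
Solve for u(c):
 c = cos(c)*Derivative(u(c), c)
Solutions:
 u(c) = C1 + Integral(c/cos(c), c)


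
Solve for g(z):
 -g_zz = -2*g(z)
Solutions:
 g(z) = C1*exp(-sqrt(2)*z) + C2*exp(sqrt(2)*z)


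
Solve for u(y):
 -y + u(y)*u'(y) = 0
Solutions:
 u(y) = -sqrt(C1 + y^2)
 u(y) = sqrt(C1 + y^2)


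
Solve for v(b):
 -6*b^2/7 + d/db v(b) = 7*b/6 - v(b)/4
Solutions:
 v(b) = C1*exp(-b/4) + 24*b^2/7 - 478*b/21 + 1912/21


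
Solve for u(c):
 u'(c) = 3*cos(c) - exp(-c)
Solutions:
 u(c) = C1 + 3*sin(c) + exp(-c)


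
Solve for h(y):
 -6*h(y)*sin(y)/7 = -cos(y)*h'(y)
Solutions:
 h(y) = C1/cos(y)^(6/7)


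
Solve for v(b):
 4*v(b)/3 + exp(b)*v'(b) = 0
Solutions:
 v(b) = C1*exp(4*exp(-b)/3)


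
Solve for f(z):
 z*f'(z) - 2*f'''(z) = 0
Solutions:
 f(z) = C1 + Integral(C2*airyai(2^(2/3)*z/2) + C3*airybi(2^(2/3)*z/2), z)


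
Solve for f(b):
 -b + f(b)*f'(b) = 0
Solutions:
 f(b) = -sqrt(C1 + b^2)
 f(b) = sqrt(C1 + b^2)


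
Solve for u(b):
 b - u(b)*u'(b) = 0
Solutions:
 u(b) = -sqrt(C1 + b^2)
 u(b) = sqrt(C1 + b^2)


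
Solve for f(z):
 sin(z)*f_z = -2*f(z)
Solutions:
 f(z) = C1*(cos(z) + 1)/(cos(z) - 1)


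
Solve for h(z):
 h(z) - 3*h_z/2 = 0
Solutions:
 h(z) = C1*exp(2*z/3)


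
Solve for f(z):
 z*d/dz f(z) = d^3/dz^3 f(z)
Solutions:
 f(z) = C1 + Integral(C2*airyai(z) + C3*airybi(z), z)


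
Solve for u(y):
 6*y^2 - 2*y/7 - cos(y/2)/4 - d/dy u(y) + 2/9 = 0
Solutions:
 u(y) = C1 + 2*y^3 - y^2/7 + 2*y/9 - sin(y/2)/2


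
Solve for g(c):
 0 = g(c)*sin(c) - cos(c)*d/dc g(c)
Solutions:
 g(c) = C1/cos(c)


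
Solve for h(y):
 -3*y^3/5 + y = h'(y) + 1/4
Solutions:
 h(y) = C1 - 3*y^4/20 + y^2/2 - y/4


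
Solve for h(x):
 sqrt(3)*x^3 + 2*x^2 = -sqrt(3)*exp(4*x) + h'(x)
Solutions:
 h(x) = C1 + sqrt(3)*x^4/4 + 2*x^3/3 + sqrt(3)*exp(4*x)/4


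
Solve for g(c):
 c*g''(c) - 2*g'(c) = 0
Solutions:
 g(c) = C1 + C2*c^3


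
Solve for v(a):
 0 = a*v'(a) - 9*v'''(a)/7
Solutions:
 v(a) = C1 + Integral(C2*airyai(21^(1/3)*a/3) + C3*airybi(21^(1/3)*a/3), a)


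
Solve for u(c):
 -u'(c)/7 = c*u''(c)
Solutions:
 u(c) = C1 + C2*c^(6/7)


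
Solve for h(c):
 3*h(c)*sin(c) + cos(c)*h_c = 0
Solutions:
 h(c) = C1*cos(c)^3


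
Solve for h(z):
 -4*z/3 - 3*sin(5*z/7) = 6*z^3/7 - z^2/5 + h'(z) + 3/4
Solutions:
 h(z) = C1 - 3*z^4/14 + z^3/15 - 2*z^2/3 - 3*z/4 + 21*cos(5*z/7)/5


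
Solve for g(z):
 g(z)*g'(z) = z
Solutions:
 g(z) = -sqrt(C1 + z^2)
 g(z) = sqrt(C1 + z^2)


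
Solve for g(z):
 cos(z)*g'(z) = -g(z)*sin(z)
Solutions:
 g(z) = C1*cos(z)


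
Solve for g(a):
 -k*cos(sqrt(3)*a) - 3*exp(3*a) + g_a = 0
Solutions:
 g(a) = C1 + sqrt(3)*k*sin(sqrt(3)*a)/3 + exp(3*a)


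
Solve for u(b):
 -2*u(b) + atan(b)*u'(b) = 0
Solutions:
 u(b) = C1*exp(2*Integral(1/atan(b), b))


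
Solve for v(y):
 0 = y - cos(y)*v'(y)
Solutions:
 v(y) = C1 + Integral(y/cos(y), y)


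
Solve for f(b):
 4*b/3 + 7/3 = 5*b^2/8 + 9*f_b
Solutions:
 f(b) = C1 - 5*b^3/216 + 2*b^2/27 + 7*b/27


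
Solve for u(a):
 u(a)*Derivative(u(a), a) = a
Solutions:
 u(a) = -sqrt(C1 + a^2)
 u(a) = sqrt(C1 + a^2)


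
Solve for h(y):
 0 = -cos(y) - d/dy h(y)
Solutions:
 h(y) = C1 - sin(y)


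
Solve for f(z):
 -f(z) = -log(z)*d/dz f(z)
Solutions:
 f(z) = C1*exp(li(z))


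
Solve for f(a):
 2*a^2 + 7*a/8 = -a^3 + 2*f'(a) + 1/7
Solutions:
 f(a) = C1 + a^4/8 + a^3/3 + 7*a^2/32 - a/14


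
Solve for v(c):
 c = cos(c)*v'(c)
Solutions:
 v(c) = C1 + Integral(c/cos(c), c)


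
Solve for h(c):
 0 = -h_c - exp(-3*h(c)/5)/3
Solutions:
 h(c) = 5*log(C1 - c/5)/3
 h(c) = 5*log(5^(2/3)*(-1 - sqrt(3)*I)*(C1 - c)^(1/3)/10)
 h(c) = 5*log(5^(2/3)*(-1 + sqrt(3)*I)*(C1 - c)^(1/3)/10)


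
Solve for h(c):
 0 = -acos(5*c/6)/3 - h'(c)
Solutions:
 h(c) = C1 - c*acos(5*c/6)/3 + sqrt(36 - 25*c^2)/15


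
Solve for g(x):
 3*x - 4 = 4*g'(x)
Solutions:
 g(x) = C1 + 3*x^2/8 - x


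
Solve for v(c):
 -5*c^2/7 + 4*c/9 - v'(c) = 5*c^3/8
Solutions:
 v(c) = C1 - 5*c^4/32 - 5*c^3/21 + 2*c^2/9


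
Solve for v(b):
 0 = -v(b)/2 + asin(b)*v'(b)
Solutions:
 v(b) = C1*exp(Integral(1/asin(b), b)/2)


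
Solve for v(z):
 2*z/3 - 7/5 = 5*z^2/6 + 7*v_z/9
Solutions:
 v(z) = C1 - 5*z^3/14 + 3*z^2/7 - 9*z/5


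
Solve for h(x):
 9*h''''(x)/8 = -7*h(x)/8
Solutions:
 h(x) = (C1*sin(sqrt(6)*7^(1/4)*x/6) + C2*cos(sqrt(6)*7^(1/4)*x/6))*exp(-sqrt(6)*7^(1/4)*x/6) + (C3*sin(sqrt(6)*7^(1/4)*x/6) + C4*cos(sqrt(6)*7^(1/4)*x/6))*exp(sqrt(6)*7^(1/4)*x/6)


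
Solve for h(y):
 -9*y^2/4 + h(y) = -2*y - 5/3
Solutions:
 h(y) = 9*y^2/4 - 2*y - 5/3


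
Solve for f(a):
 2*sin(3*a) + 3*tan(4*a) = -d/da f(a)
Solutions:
 f(a) = C1 + 3*log(cos(4*a))/4 + 2*cos(3*a)/3


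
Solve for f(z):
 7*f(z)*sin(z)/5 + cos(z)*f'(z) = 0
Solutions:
 f(z) = C1*cos(z)^(7/5)


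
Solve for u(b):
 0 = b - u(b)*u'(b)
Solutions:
 u(b) = -sqrt(C1 + b^2)
 u(b) = sqrt(C1 + b^2)


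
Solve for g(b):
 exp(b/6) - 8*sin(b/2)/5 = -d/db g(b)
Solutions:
 g(b) = C1 - 6*exp(b/6) - 16*cos(b/2)/5


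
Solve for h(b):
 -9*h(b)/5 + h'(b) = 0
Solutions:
 h(b) = C1*exp(9*b/5)


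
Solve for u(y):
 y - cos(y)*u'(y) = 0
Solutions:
 u(y) = C1 + Integral(y/cos(y), y)


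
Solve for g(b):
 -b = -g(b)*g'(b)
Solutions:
 g(b) = -sqrt(C1 + b^2)
 g(b) = sqrt(C1 + b^2)


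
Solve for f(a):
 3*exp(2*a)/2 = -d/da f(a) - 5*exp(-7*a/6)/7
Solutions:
 f(a) = C1 - 3*exp(2*a)/4 + 30*exp(-7*a/6)/49


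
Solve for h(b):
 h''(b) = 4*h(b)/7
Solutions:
 h(b) = C1*exp(-2*sqrt(7)*b/7) + C2*exp(2*sqrt(7)*b/7)


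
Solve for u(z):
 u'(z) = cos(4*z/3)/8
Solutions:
 u(z) = C1 + 3*sin(4*z/3)/32


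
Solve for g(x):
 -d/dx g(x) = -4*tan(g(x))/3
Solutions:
 g(x) = pi - asin(C1*exp(4*x/3))
 g(x) = asin(C1*exp(4*x/3))


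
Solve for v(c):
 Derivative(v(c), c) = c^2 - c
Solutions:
 v(c) = C1 + c^3/3 - c^2/2


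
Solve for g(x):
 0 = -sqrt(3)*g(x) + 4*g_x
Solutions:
 g(x) = C1*exp(sqrt(3)*x/4)


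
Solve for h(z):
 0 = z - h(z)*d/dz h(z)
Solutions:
 h(z) = -sqrt(C1 + z^2)
 h(z) = sqrt(C1 + z^2)


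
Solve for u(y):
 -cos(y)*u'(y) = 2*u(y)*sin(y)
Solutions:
 u(y) = C1*cos(y)^2


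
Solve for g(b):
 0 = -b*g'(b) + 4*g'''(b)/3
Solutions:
 g(b) = C1 + Integral(C2*airyai(6^(1/3)*b/2) + C3*airybi(6^(1/3)*b/2), b)


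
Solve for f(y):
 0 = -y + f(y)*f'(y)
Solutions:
 f(y) = -sqrt(C1 + y^2)
 f(y) = sqrt(C1 + y^2)


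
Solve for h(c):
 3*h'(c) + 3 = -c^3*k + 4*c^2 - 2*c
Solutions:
 h(c) = C1 - c^4*k/12 + 4*c^3/9 - c^2/3 - c


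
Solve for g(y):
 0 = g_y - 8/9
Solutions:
 g(y) = C1 + 8*y/9


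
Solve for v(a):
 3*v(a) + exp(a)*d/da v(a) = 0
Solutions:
 v(a) = C1*exp(3*exp(-a))


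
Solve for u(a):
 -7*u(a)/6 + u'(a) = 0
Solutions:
 u(a) = C1*exp(7*a/6)


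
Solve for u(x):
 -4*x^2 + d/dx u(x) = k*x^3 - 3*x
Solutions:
 u(x) = C1 + k*x^4/4 + 4*x^3/3 - 3*x^2/2


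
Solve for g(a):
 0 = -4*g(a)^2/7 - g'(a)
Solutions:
 g(a) = 7/(C1 + 4*a)


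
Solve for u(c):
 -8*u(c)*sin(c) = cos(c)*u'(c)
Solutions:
 u(c) = C1*cos(c)^8


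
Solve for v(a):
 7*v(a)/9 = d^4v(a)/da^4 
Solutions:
 v(a) = C1*exp(-sqrt(3)*7^(1/4)*a/3) + C2*exp(sqrt(3)*7^(1/4)*a/3) + C3*sin(sqrt(3)*7^(1/4)*a/3) + C4*cos(sqrt(3)*7^(1/4)*a/3)


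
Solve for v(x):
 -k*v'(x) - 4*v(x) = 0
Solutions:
 v(x) = C1*exp(-4*x/k)


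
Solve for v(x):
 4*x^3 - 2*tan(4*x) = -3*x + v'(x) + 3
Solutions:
 v(x) = C1 + x^4 + 3*x^2/2 - 3*x + log(cos(4*x))/2


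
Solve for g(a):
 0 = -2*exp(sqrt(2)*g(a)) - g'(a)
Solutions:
 g(a) = sqrt(2)*(2*log(1/(C1 + 2*a)) - log(2))/4


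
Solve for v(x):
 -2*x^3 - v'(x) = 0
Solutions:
 v(x) = C1 - x^4/2


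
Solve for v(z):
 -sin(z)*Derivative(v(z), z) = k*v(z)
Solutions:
 v(z) = C1*exp(k*(-log(cos(z) - 1) + log(cos(z) + 1))/2)


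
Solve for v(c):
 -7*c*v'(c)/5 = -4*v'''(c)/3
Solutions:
 v(c) = C1 + Integral(C2*airyai(1050^(1/3)*c/10) + C3*airybi(1050^(1/3)*c/10), c)


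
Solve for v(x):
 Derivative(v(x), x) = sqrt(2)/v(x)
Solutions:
 v(x) = -sqrt(C1 + 2*sqrt(2)*x)
 v(x) = sqrt(C1 + 2*sqrt(2)*x)


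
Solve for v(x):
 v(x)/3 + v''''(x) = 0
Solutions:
 v(x) = (C1*sin(sqrt(2)*3^(3/4)*x/6) + C2*cos(sqrt(2)*3^(3/4)*x/6))*exp(-sqrt(2)*3^(3/4)*x/6) + (C3*sin(sqrt(2)*3^(3/4)*x/6) + C4*cos(sqrt(2)*3^(3/4)*x/6))*exp(sqrt(2)*3^(3/4)*x/6)


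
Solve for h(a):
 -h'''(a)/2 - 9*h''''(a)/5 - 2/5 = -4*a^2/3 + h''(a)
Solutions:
 h(a) = C1 + C2*a + a^4/9 - 2*a^3/9 - 34*a^2/15 + (C3*sin(sqrt(695)*a/36) + C4*cos(sqrt(695)*a/36))*exp(-5*a/36)


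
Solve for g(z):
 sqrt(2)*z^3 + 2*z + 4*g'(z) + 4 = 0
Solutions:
 g(z) = C1 - sqrt(2)*z^4/16 - z^2/4 - z


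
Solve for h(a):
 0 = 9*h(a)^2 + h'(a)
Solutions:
 h(a) = 1/(C1 + 9*a)


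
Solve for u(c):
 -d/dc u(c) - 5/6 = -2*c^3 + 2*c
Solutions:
 u(c) = C1 + c^4/2 - c^2 - 5*c/6


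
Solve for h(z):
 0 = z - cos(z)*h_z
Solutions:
 h(z) = C1 + Integral(z/cos(z), z)


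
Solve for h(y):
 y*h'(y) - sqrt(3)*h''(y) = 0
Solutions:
 h(y) = C1 + C2*erfi(sqrt(2)*3^(3/4)*y/6)


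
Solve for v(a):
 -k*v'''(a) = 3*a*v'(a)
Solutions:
 v(a) = C1 + Integral(C2*airyai(3^(1/3)*a*(-1/k)^(1/3)) + C3*airybi(3^(1/3)*a*(-1/k)^(1/3)), a)


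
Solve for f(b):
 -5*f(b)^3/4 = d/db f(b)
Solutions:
 f(b) = -sqrt(2)*sqrt(-1/(C1 - 5*b))
 f(b) = sqrt(2)*sqrt(-1/(C1 - 5*b))


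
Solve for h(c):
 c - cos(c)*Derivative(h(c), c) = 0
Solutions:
 h(c) = C1 + Integral(c/cos(c), c)


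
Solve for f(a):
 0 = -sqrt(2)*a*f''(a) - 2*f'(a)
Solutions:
 f(a) = C1 + C2*a^(1 - sqrt(2))


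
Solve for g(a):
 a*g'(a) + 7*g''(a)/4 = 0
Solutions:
 g(a) = C1 + C2*erf(sqrt(14)*a/7)


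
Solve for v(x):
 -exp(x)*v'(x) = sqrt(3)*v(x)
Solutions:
 v(x) = C1*exp(sqrt(3)*exp(-x))


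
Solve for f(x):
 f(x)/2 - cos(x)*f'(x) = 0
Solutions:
 f(x) = C1*(sin(x) + 1)^(1/4)/(sin(x) - 1)^(1/4)


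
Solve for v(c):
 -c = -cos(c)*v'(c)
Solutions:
 v(c) = C1 + Integral(c/cos(c), c)


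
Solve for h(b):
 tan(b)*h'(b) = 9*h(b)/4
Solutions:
 h(b) = C1*sin(b)^(9/4)


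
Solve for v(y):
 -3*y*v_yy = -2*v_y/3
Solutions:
 v(y) = C1 + C2*y^(11/9)


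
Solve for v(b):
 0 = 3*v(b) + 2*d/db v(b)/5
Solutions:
 v(b) = C1*exp(-15*b/2)


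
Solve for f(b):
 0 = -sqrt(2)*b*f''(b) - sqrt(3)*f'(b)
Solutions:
 f(b) = C1 + C2*b^(1 - sqrt(6)/2)


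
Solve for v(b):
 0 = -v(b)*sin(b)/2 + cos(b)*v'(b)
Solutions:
 v(b) = C1/sqrt(cos(b))


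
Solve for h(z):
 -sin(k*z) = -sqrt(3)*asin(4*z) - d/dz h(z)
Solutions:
 h(z) = C1 - sqrt(3)*(z*asin(4*z) + sqrt(1 - 16*z^2)/4) + Piecewise((-cos(k*z)/k, Ne(k, 0)), (0, True))


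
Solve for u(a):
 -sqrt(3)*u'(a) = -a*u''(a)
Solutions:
 u(a) = C1 + C2*a^(1 + sqrt(3))


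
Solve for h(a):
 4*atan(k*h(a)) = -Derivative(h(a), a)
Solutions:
 Integral(1/atan(_y*k), (_y, h(a))) = C1 - 4*a


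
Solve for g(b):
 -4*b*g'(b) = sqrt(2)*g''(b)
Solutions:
 g(b) = C1 + C2*erf(2^(1/4)*b)


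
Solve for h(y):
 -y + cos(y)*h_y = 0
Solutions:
 h(y) = C1 + Integral(y/cos(y), y)


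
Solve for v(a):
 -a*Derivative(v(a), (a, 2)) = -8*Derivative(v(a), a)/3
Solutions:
 v(a) = C1 + C2*a^(11/3)


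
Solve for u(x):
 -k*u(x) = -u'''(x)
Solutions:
 u(x) = C1*exp(k^(1/3)*x) + C2*exp(k^(1/3)*x*(-1 + sqrt(3)*I)/2) + C3*exp(-k^(1/3)*x*(1 + sqrt(3)*I)/2)


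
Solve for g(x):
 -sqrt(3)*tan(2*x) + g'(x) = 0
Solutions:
 g(x) = C1 - sqrt(3)*log(cos(2*x))/2


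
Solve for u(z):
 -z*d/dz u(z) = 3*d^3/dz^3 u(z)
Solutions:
 u(z) = C1 + Integral(C2*airyai(-3^(2/3)*z/3) + C3*airybi(-3^(2/3)*z/3), z)


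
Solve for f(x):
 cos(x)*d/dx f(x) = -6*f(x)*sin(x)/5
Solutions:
 f(x) = C1*cos(x)^(6/5)


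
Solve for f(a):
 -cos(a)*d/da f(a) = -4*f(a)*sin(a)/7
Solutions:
 f(a) = C1/cos(a)^(4/7)


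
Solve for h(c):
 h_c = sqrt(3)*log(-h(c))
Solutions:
 -li(-h(c)) = C1 + sqrt(3)*c


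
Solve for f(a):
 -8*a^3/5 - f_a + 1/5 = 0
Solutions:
 f(a) = C1 - 2*a^4/5 + a/5


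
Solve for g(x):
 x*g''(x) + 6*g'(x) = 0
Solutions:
 g(x) = C1 + C2/x^5


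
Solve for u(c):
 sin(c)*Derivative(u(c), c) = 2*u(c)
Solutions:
 u(c) = C1*(cos(c) - 1)/(cos(c) + 1)


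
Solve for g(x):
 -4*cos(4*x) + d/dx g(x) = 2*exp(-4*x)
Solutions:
 g(x) = C1 + sin(4*x) - exp(-4*x)/2


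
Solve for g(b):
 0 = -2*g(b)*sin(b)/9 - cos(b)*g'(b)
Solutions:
 g(b) = C1*cos(b)^(2/9)


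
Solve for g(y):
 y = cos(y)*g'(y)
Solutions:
 g(y) = C1 + Integral(y/cos(y), y)


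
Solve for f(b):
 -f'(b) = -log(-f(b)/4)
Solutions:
 -Integral(1/(log(-_y) - 2*log(2)), (_y, f(b))) = C1 - b


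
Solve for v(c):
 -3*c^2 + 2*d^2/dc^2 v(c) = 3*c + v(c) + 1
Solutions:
 v(c) = C1*exp(-sqrt(2)*c/2) + C2*exp(sqrt(2)*c/2) - 3*c^2 - 3*c - 13


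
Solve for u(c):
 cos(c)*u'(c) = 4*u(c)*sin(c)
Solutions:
 u(c) = C1/cos(c)^4


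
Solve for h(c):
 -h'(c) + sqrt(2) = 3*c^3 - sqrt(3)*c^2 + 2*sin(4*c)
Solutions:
 h(c) = C1 - 3*c^4/4 + sqrt(3)*c^3/3 + sqrt(2)*c + cos(4*c)/2


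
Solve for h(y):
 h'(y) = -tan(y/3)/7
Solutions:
 h(y) = C1 + 3*log(cos(y/3))/7


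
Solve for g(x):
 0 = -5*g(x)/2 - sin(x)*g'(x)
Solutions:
 g(x) = C1*(cos(x) + 1)^(5/4)/(cos(x) - 1)^(5/4)


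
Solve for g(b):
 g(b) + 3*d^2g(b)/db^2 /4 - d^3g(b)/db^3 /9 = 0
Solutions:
 g(b) = C1*exp(b*(-3^(2/3)*(8*sqrt(97) + 113)^(1/3) - 27*3^(1/3)/(8*sqrt(97) + 113)^(1/3) + 18)/8)*sin(3*3^(1/6)*b*(-(8*sqrt(97) + 113)^(1/3) + 9*3^(2/3)/(8*sqrt(97) + 113)^(1/3))/8) + C2*exp(b*(-3^(2/3)*(8*sqrt(97) + 113)^(1/3) - 27*3^(1/3)/(8*sqrt(97) + 113)^(1/3) + 18)/8)*cos(3*3^(1/6)*b*(-(8*sqrt(97) + 113)^(1/3) + 9*3^(2/3)/(8*sqrt(97) + 113)^(1/3))/8) + C3*exp(b*(27*3^(1/3)/(8*sqrt(97) + 113)^(1/3) + 9 + 3^(2/3)*(8*sqrt(97) + 113)^(1/3))/4)


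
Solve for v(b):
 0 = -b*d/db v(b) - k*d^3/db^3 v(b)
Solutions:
 v(b) = C1 + Integral(C2*airyai(b*(-1/k)^(1/3)) + C3*airybi(b*(-1/k)^(1/3)), b)


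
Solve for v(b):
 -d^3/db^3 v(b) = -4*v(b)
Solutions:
 v(b) = C3*exp(2^(2/3)*b) + (C1*sin(2^(2/3)*sqrt(3)*b/2) + C2*cos(2^(2/3)*sqrt(3)*b/2))*exp(-2^(2/3)*b/2)


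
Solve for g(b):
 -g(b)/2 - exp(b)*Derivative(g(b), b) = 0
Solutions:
 g(b) = C1*exp(exp(-b)/2)


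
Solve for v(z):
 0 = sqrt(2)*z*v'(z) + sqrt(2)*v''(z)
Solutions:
 v(z) = C1 + C2*erf(sqrt(2)*z/2)


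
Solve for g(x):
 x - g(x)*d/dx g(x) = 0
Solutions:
 g(x) = -sqrt(C1 + x^2)
 g(x) = sqrt(C1 + x^2)


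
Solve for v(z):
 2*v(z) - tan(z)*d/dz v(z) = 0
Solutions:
 v(z) = C1*sin(z)^2


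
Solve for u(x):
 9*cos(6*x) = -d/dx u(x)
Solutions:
 u(x) = C1 - 3*sin(6*x)/2


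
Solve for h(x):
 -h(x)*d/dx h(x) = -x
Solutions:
 h(x) = -sqrt(C1 + x^2)
 h(x) = sqrt(C1 + x^2)


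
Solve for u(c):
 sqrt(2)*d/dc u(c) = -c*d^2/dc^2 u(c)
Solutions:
 u(c) = C1 + C2*c^(1 - sqrt(2))


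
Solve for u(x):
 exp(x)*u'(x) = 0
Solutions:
 u(x) = C1


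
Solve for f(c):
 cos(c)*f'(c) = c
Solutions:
 f(c) = C1 + Integral(c/cos(c), c)


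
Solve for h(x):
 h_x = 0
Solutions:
 h(x) = C1


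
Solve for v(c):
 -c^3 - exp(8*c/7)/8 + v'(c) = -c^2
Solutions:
 v(c) = C1 + c^4/4 - c^3/3 + 7*exp(8*c/7)/64


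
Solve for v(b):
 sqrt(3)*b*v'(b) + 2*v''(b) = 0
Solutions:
 v(b) = C1 + C2*erf(3^(1/4)*b/2)


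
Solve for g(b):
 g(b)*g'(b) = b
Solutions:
 g(b) = -sqrt(C1 + b^2)
 g(b) = sqrt(C1 + b^2)


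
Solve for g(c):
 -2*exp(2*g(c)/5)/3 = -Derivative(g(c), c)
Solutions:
 g(c) = 5*log(-sqrt(-1/(C1 + 2*c))) - 5*log(2) + 5*log(30)/2
 g(c) = 5*log(-1/(C1 + 2*c))/2 - 5*log(2) + 5*log(30)/2


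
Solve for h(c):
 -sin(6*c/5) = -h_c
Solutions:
 h(c) = C1 - 5*cos(6*c/5)/6


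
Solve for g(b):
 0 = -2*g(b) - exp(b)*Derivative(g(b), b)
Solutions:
 g(b) = C1*exp(2*exp(-b))


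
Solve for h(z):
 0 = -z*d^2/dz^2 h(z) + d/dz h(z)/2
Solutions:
 h(z) = C1 + C2*z^(3/2)


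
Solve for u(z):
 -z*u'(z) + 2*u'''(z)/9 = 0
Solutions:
 u(z) = C1 + Integral(C2*airyai(6^(2/3)*z/2) + C3*airybi(6^(2/3)*z/2), z)


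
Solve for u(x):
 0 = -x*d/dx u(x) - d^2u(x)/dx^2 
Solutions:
 u(x) = C1 + C2*erf(sqrt(2)*x/2)


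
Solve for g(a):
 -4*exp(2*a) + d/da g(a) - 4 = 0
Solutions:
 g(a) = C1 + 4*a + 2*exp(2*a)


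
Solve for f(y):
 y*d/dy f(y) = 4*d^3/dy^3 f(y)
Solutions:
 f(y) = C1 + Integral(C2*airyai(2^(1/3)*y/2) + C3*airybi(2^(1/3)*y/2), y)


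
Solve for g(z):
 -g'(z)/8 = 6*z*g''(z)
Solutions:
 g(z) = C1 + C2*z^(47/48)


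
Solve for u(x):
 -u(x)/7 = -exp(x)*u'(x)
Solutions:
 u(x) = C1*exp(-exp(-x)/7)


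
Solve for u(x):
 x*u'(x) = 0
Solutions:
 u(x) = C1


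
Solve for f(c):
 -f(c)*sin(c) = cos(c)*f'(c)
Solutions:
 f(c) = C1*cos(c)


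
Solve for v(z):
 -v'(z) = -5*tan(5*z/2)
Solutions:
 v(z) = C1 - 2*log(cos(5*z/2))


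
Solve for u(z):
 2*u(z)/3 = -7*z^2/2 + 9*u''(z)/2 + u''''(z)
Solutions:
 u(z) = C1*exp(-sqrt(3)*z*sqrt(-27 + 5*sqrt(33))/6) + C2*exp(sqrt(3)*z*sqrt(-27 + 5*sqrt(33))/6) + C3*sin(sqrt(3)*z*sqrt(27 + 5*sqrt(33))/6) + C4*cos(sqrt(3)*z*sqrt(27 + 5*sqrt(33))/6) - 21*z^2/4 - 567/8


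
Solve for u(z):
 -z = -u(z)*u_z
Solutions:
 u(z) = -sqrt(C1 + z^2)
 u(z) = sqrt(C1 + z^2)


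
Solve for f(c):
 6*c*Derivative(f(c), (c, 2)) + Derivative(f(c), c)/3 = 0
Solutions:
 f(c) = C1 + C2*c^(17/18)


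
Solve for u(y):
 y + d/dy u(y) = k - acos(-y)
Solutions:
 u(y) = C1 + k*y - y^2/2 - y*acos(-y) - sqrt(1 - y^2)


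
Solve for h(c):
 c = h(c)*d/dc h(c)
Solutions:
 h(c) = -sqrt(C1 + c^2)
 h(c) = sqrt(C1 + c^2)


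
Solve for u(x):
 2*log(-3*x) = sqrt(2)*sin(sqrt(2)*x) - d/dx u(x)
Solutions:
 u(x) = C1 - 2*x*log(-x) - 2*x*log(3) + 2*x - cos(sqrt(2)*x)


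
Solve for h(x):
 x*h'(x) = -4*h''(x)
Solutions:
 h(x) = C1 + C2*erf(sqrt(2)*x/4)


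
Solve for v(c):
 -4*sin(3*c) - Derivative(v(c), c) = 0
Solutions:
 v(c) = C1 + 4*cos(3*c)/3


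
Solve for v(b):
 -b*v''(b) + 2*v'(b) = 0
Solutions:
 v(b) = C1 + C2*b^3


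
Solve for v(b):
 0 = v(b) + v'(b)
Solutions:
 v(b) = C1*exp(-b)


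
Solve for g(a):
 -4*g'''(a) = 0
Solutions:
 g(a) = C1 + C2*a + C3*a^2


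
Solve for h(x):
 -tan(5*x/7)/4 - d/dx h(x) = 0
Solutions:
 h(x) = C1 + 7*log(cos(5*x/7))/20


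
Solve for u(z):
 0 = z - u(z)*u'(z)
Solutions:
 u(z) = -sqrt(C1 + z^2)
 u(z) = sqrt(C1 + z^2)


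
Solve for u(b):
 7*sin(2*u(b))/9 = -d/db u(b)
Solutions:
 7*b/9 + log(cos(2*u(b)) - 1)/4 - log(cos(2*u(b)) + 1)/4 = C1


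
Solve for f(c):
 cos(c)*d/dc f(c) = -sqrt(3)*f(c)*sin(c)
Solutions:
 f(c) = C1*cos(c)^(sqrt(3))


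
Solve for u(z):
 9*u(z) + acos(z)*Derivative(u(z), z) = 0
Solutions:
 u(z) = C1*exp(-9*Integral(1/acos(z), z))


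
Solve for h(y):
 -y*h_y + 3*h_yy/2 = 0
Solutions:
 h(y) = C1 + C2*erfi(sqrt(3)*y/3)


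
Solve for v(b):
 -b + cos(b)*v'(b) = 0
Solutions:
 v(b) = C1 + Integral(b/cos(b), b)


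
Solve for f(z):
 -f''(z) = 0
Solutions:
 f(z) = C1 + C2*z


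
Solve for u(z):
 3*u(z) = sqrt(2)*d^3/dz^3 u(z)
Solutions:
 u(z) = C3*exp(2^(5/6)*3^(1/3)*z/2) + (C1*sin(6^(5/6)*z/4) + C2*cos(6^(5/6)*z/4))*exp(-2^(5/6)*3^(1/3)*z/4)


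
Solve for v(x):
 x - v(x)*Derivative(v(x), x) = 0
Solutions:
 v(x) = -sqrt(C1 + x^2)
 v(x) = sqrt(C1 + x^2)


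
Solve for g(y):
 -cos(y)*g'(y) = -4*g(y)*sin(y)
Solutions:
 g(y) = C1/cos(y)^4


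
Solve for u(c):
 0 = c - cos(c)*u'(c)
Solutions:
 u(c) = C1 + Integral(c/cos(c), c)


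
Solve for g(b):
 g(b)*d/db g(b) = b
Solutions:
 g(b) = -sqrt(C1 + b^2)
 g(b) = sqrt(C1 + b^2)


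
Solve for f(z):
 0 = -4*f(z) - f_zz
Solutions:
 f(z) = C1*sin(2*z) + C2*cos(2*z)


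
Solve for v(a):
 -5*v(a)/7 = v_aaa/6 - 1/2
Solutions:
 v(a) = C3*exp(-30^(1/3)*7^(2/3)*a/7) + (C1*sin(10^(1/3)*3^(5/6)*7^(2/3)*a/14) + C2*cos(10^(1/3)*3^(5/6)*7^(2/3)*a/14))*exp(30^(1/3)*7^(2/3)*a/14) + 7/10


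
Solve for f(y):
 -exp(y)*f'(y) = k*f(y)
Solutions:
 f(y) = C1*exp(k*exp(-y))


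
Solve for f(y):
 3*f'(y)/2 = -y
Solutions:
 f(y) = C1 - y^2/3


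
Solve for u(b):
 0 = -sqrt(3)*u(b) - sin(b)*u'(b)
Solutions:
 u(b) = C1*(cos(b) + 1)^(sqrt(3)/2)/(cos(b) - 1)^(sqrt(3)/2)


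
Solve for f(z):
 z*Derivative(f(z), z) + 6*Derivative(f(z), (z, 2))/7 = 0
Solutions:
 f(z) = C1 + C2*erf(sqrt(21)*z/6)


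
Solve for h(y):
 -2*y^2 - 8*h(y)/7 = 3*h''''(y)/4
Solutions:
 h(y) = -7*y^2/4 + (C1*sin(42^(3/4)*y/21) + C2*cos(42^(3/4)*y/21))*exp(-42^(3/4)*y/21) + (C3*sin(42^(3/4)*y/21) + C4*cos(42^(3/4)*y/21))*exp(42^(3/4)*y/21)


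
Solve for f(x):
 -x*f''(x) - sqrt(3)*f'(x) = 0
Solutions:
 f(x) = C1 + C2*x^(1 - sqrt(3))


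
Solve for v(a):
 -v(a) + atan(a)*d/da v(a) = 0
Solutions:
 v(a) = C1*exp(Integral(1/atan(a), a))


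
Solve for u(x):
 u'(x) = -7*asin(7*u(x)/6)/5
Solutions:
 Integral(1/asin(7*_y/6), (_y, u(x))) = C1 - 7*x/5


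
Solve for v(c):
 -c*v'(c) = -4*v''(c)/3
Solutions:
 v(c) = C1 + C2*erfi(sqrt(6)*c/4)


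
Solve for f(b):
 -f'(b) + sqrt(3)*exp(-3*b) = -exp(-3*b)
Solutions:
 f(b) = C1 - sqrt(3)*exp(-3*b)/3 - exp(-3*b)/3


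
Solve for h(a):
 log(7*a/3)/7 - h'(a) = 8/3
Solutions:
 h(a) = C1 + a*log(a)/7 - 59*a/21 - a*log(3)/7 + a*log(7)/7


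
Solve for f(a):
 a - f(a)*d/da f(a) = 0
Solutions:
 f(a) = -sqrt(C1 + a^2)
 f(a) = sqrt(C1 + a^2)


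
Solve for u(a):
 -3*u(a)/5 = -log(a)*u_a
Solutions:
 u(a) = C1*exp(3*li(a)/5)


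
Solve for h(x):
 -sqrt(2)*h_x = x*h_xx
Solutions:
 h(x) = C1 + C2*x^(1 - sqrt(2))


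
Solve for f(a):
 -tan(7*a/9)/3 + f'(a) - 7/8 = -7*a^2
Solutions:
 f(a) = C1 - 7*a^3/3 + 7*a/8 - 3*log(cos(7*a/9))/7


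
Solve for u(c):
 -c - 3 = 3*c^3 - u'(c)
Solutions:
 u(c) = C1 + 3*c^4/4 + c^2/2 + 3*c


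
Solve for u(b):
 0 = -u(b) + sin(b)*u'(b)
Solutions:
 u(b) = C1*sqrt(cos(b) - 1)/sqrt(cos(b) + 1)


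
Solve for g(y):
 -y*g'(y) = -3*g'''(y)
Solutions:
 g(y) = C1 + Integral(C2*airyai(3^(2/3)*y/3) + C3*airybi(3^(2/3)*y/3), y)


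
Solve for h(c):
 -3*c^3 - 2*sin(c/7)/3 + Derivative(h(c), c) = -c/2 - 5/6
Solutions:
 h(c) = C1 + 3*c^4/4 - c^2/4 - 5*c/6 - 14*cos(c/7)/3


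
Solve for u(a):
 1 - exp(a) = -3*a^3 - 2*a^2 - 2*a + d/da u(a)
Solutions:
 u(a) = C1 + 3*a^4/4 + 2*a^3/3 + a^2 + a - exp(a)


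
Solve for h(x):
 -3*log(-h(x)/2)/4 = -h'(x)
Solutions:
 -4*Integral(1/(log(-_y) - log(2)), (_y, h(x)))/3 = C1 - x


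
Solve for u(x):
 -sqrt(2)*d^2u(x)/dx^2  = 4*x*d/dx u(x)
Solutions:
 u(x) = C1 + C2*erf(2^(1/4)*x)


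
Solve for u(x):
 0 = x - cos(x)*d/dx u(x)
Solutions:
 u(x) = C1 + Integral(x/cos(x), x)


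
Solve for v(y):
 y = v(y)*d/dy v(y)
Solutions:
 v(y) = -sqrt(C1 + y^2)
 v(y) = sqrt(C1 + y^2)


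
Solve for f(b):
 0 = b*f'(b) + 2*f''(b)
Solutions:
 f(b) = C1 + C2*erf(b/2)


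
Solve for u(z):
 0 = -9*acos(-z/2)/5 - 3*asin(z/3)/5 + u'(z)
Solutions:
 u(z) = C1 + 9*z*acos(-z/2)/5 + 3*z*asin(z/3)/5 + 9*sqrt(4 - z^2)/5 + 3*sqrt(9 - z^2)/5


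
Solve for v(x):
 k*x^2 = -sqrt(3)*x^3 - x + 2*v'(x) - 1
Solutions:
 v(x) = C1 + k*x^3/6 + sqrt(3)*x^4/8 + x^2/4 + x/2


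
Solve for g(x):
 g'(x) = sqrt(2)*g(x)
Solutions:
 g(x) = C1*exp(sqrt(2)*x)


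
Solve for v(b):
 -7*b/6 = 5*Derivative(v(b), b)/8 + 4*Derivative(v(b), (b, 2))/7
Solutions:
 v(b) = C1 + C2*exp(-35*b/32) - 14*b^2/15 + 128*b/75


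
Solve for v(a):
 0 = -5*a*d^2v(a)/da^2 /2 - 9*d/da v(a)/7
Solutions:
 v(a) = C1 + C2*a^(17/35)


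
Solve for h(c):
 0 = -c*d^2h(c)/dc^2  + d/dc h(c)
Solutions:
 h(c) = C1 + C2*c^2


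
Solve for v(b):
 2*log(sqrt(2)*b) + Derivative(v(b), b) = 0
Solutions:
 v(b) = C1 - 2*b*log(b) - b*log(2) + 2*b


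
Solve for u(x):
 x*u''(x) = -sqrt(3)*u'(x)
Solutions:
 u(x) = C1 + C2*x^(1 - sqrt(3))


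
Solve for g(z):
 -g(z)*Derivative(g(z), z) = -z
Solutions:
 g(z) = -sqrt(C1 + z^2)
 g(z) = sqrt(C1 + z^2)
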